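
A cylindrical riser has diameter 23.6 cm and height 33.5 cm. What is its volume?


Formula: V = pi * (D/2)^2 * H  (cylinder volume)
Radius = D/2 = 23.6/2 = 11.8 cm
V = pi * 11.8^2 * 33.5 = 14654.0846 cm^3

Final answer: 14654.0846 cm^3


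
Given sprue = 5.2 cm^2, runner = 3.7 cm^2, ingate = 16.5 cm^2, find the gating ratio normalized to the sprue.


Sprue:Runner:Ingate = 1 : 3.7/5.2 : 16.5/5.2 = 1:0.71:3.17


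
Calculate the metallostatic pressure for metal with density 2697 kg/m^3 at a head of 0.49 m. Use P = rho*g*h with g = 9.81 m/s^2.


Formula: P = rho * g * h
rho * g = 2697 * 9.81 = 26457.57 N/m^3
P = 26457.57 * 0.49 = 12964.2093 Pa

Answer: 12964.2093 Pa


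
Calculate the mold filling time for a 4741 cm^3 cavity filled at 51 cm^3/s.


Formula: t_fill = V_mold / Q_flow
t = 4741 cm^3 / 51 cm^3/s = 92.9608 s

92.9608 s


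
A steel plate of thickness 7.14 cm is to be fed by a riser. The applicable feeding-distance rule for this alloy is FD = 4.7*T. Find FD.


Formula: FD = 4.7 * T  (riser feeding-distance rule)
FD = 4.7 * 7.14 cm = 33.5580 cm

Final answer: 33.5580 cm


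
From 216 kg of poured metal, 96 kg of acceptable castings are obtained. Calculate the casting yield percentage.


Formula: Casting Yield = (W_good / W_total) * 100
Yield = (96 kg / 216 kg) * 100 = 44.4444%

Answer: 44.4444%


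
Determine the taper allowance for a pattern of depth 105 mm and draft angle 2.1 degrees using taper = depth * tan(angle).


Formula: taper = depth * tan(draft_angle)
tan(2.1 deg) = 0.0366683
taper = 105 mm * 0.0366683 = 3.8502 mm

Final answer: 3.8502 mm


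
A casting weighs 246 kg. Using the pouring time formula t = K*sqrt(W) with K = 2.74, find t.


Formula: t = K * sqrt(W)
sqrt(W) = sqrt(246) = 15.68439
t = 2.74 * 15.68439 = 42.9752 s

Answer: 42.9752 s


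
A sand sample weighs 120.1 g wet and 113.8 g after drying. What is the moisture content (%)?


Formula: MC = (W_wet - W_dry) / W_wet * 100
Water mass = 120.1 - 113.8 = 6.3 g
MC = 6.3 / 120.1 * 100 = 5.2456%

Answer: 5.2456%


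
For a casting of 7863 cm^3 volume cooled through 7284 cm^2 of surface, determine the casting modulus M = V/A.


Formula: Casting Modulus M = V / A
M = 7863 cm^3 / 7284 cm^2 = 1.0795 cm

Answer: 1.0795 cm


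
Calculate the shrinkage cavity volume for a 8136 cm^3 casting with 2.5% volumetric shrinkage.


Formula: V_shrink = V_casting * shrinkage_pct / 100
V_shrink = 8136 cm^3 * 2.5 / 100 = 203.4000 cm^3

Final answer: 203.4000 cm^3


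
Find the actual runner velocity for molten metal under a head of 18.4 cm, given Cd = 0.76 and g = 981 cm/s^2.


Formula: v = Cd * sqrt(2 * g * h)  (Torricelli with discharge coefficient)
2*g*h = 2 * 981 * 18.4 = 36100.8 cm^2/s^2
sqrt(36100.8) = 190.00211 cm/s
v = 0.76 * 190.00211 = 144.4016 cm/s

Final answer: 144.4016 cm/s


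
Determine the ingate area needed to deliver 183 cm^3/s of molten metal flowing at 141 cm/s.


Formula: A_ingate = Q / v  (continuity equation)
A = 183 cm^3/s / 141 cm/s = 1.2979 cm^2

Final answer: 1.2979 cm^2


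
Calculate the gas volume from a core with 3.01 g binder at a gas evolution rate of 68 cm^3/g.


Formula: V_gas = W_binder * gas_evolution_rate
V = 3.01 g * 68 cm^3/g = 204.6800 cm^3

Answer: 204.6800 cm^3


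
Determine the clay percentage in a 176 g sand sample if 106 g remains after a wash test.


Formula: Clay% = (W_total - W_washed) / W_total * 100
Clay mass = 176 - 106 = 70 g
Clay% = 70 / 176 * 100 = 39.7727%

Answer: 39.7727%


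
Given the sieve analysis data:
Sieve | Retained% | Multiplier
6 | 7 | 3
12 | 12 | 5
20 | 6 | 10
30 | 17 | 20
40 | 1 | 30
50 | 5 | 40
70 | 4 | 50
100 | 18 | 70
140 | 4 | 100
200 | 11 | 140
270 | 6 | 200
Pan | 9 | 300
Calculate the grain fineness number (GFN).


Formula: GFN = sum(pct * multiplier) / sum(pct)
sum(pct * multiplier) = 8011
sum(pct) = 100
GFN = 8011 / 100 = 80.11

Answer: 80.11


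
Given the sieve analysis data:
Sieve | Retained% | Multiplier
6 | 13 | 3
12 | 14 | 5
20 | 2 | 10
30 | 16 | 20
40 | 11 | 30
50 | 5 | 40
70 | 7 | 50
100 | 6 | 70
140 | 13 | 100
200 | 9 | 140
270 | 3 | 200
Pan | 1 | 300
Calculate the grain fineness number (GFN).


Formula: GFN = sum(pct * multiplier) / sum(pct)
sum(pct * multiplier) = 5209
sum(pct) = 100
GFN = 5209 / 100 = 52.09

Answer: 52.09


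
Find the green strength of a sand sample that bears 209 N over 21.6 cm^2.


Formula: Compressive Strength = Force / Area
Strength = 209 N / 21.6 cm^2 = 9.6759 N/cm^2


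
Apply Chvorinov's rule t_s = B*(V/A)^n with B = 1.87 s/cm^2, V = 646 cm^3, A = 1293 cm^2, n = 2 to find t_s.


Formula: t_s = B * (V/A)^n  (Chvorinov's rule, n=2)
Modulus M = V/A = 646/1293 = 0.499613 cm
M^2 = 0.499613^2 = 0.249613 cm^2
t_s = 1.87 * 0.249613 = 0.4668 s

Final answer: 0.4668 s


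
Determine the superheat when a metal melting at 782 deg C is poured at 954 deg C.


Formula: Superheat = T_pour - T_melt
Superheat = 954 - 782 = 172 deg C


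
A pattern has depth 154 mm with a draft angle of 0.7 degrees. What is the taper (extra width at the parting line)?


Formula: taper = depth * tan(draft_angle)
tan(0.7 deg) = 0.0122179
taper = 154 mm * 0.0122179 = 1.8816 mm

1.8816 mm


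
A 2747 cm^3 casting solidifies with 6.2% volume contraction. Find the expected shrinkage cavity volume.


Formula: V_shrink = V_casting * shrinkage_pct / 100
V_shrink = 2747 cm^3 * 6.2 / 100 = 170.3140 cm^3

Final answer: 170.3140 cm^3


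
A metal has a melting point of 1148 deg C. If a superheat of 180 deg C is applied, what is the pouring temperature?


Formula: T_pour = T_melt + Superheat
T_pour = 1148 + 180 = 1328 deg C


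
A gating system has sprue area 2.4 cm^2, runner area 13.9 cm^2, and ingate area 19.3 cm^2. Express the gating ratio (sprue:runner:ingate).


Sprue:Runner:Ingate = 1 : 13.9/2.4 : 19.3/2.4 = 1:5.79:8.04


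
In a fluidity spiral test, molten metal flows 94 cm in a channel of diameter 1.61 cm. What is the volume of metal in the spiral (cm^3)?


Formula: V = pi * (d/2)^2 * L  (cylinder volume)
Radius = 1.61/2 = 0.805 cm
V = pi * 0.805^2 * 94 = 191.3681 cm^3


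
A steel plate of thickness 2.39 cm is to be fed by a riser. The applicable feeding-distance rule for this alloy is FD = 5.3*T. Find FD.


Formula: FD = 5.3 * T  (riser feeding-distance rule)
FD = 5.3 * 2.39 cm = 12.6670 cm


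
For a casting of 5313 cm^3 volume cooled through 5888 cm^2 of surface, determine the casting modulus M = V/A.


Formula: Casting Modulus M = V / A
M = 5313 cm^3 / 5888 cm^2 = 0.9023 cm

Final answer: 0.9023 cm


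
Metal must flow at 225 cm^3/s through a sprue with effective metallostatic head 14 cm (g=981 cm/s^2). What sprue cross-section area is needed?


Formula: v = sqrt(2*g*h), A = Q/v
Velocity: v = sqrt(2 * 981 * 14) = sqrt(27468) = 165.7347 cm/s
Sprue area: A = Q / v = 225 / 165.7347 = 1.3576 cm^2

1.3576 cm^2


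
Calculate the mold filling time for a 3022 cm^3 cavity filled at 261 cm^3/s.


Formula: t_fill = V_mold / Q_flow
t = 3022 cm^3 / 261 cm^3/s = 11.5785 s

Answer: 11.5785 s


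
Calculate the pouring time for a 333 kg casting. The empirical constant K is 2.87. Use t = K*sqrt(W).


Formula: t = K * sqrt(W)
sqrt(W) = sqrt(333) = 18.24829
t = 2.87 * 18.24829 = 52.3726 s

Answer: 52.3726 s


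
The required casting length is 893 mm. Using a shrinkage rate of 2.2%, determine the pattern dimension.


Formula: L_pattern = L_casting * (1 + shrinkage_rate/100)
Shrinkage factor = 1 + 2.2/100 = 1.022
L_pattern = 893 mm * 1.022 = 912.6460 mm


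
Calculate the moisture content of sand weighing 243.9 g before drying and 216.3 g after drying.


Formula: MC = (W_wet - W_dry) / W_wet * 100
Water mass = 243.9 - 216.3 = 27.6 g
MC = 27.6 / 243.9 * 100 = 11.3161%


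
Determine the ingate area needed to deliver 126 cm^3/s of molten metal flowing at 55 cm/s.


Formula: A_ingate = Q / v  (continuity equation)
A = 126 cm^3/s / 55 cm/s = 2.2909 cm^2


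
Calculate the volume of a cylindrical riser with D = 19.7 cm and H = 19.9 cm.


Formula: V = pi * (D/2)^2 * H  (cylinder volume)
Radius = D/2 = 19.7/2 = 9.85 cm
V = pi * 9.85^2 * 19.9 = 6065.6229 cm^3

Final answer: 6065.6229 cm^3


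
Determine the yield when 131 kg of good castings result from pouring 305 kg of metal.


Formula: Casting Yield = (W_good / W_total) * 100
Yield = (131 kg / 305 kg) * 100 = 42.9508%


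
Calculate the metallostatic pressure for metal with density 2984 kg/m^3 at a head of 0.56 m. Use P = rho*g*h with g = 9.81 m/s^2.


Formula: P = rho * g * h
rho * g = 2984 * 9.81 = 29273.04 N/m^3
P = 29273.04 * 0.56 = 16392.9024 Pa


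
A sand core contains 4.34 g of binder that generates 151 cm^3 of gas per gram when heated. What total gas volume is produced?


Formula: V_gas = W_binder * gas_evolution_rate
V = 4.34 g * 151 cm^3/g = 655.3400 cm^3


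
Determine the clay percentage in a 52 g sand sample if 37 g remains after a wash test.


Formula: Clay% = (W_total - W_washed) / W_total * 100
Clay mass = 52 - 37 = 15 g
Clay% = 15 / 52 * 100 = 28.8462%

28.8462%


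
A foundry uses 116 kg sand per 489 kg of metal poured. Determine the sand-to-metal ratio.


Formula: Sand-to-Metal Ratio = W_sand / W_metal
Ratio = 116 kg / 489 kg = 0.2372


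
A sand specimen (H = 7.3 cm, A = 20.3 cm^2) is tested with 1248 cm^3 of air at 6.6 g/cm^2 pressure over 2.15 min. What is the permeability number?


Formula: Permeability Number P = (V * H) / (p * A * t)
Numerator: V * H = 1248 * 7.3 = 9110.4
Denominator: p * A * t = 6.6 * 20.3 * 2.15 = 288.057
P = 9110.4 / 288.057 = 31.6271

Final answer: 31.6271


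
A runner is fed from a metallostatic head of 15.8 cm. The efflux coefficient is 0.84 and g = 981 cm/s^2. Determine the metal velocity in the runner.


Formula: v = Cd * sqrt(2 * g * h)  (Torricelli with discharge coefficient)
2*g*h = 2 * 981 * 15.8 = 30999.6 cm^2/s^2
sqrt(30999.6) = 176.06703 cm/s
v = 0.84 * 176.06703 = 147.8963 cm/s

147.8963 cm/s


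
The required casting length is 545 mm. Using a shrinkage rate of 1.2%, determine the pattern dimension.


Formula: L_pattern = L_casting * (1 + shrinkage_rate/100)
Shrinkage factor = 1 + 1.2/100 = 1.012
L_pattern = 545 mm * 1.012 = 551.5400 mm

551.5400 mm


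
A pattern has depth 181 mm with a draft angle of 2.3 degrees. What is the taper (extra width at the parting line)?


Formula: taper = depth * tan(draft_angle)
tan(2.3 deg) = 0.0401641
taper = 181 mm * 0.0401641 = 7.2697 mm


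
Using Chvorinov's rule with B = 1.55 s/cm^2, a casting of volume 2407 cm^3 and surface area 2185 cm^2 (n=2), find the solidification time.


Formula: t_s = B * (V/A)^n  (Chvorinov's rule, n=2)
Modulus M = V/A = 2407/2185 = 1.101602 cm
M^2 = 1.101602^2 = 1.213527 cm^2
t_s = 1.55 * 1.213527 = 1.8810 s

Answer: 1.8810 s


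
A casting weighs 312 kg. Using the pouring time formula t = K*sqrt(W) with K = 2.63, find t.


Formula: t = K * sqrt(W)
sqrt(W) = sqrt(312) = 17.66352
t = 2.63 * 17.66352 = 46.4551 s

Answer: 46.4551 s


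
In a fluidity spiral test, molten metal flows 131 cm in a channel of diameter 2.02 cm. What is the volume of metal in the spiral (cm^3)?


Formula: V = pi * (d/2)^2 * L  (cylinder volume)
Radius = 2.02/2 = 1.01 cm
V = pi * 1.01^2 * 131 = 419.8208 cm^3

Answer: 419.8208 cm^3


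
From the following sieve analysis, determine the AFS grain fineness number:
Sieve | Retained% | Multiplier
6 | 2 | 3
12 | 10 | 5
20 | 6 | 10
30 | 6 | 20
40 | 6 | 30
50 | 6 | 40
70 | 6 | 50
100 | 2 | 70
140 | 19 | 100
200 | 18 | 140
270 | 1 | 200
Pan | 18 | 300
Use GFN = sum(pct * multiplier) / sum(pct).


Formula: GFN = sum(pct * multiplier) / sum(pct)
sum(pct * multiplier) = 11116
sum(pct) = 100
GFN = 11116 / 100 = 111.16

111.16


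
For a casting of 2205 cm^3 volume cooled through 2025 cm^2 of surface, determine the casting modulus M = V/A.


Formula: Casting Modulus M = V / A
M = 2205 cm^3 / 2025 cm^2 = 1.0889 cm


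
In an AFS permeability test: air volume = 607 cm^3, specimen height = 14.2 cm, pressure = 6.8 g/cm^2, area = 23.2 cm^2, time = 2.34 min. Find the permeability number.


Formula: Permeability Number P = (V * H) / (p * A * t)
Numerator: V * H = 607 * 14.2 = 8619.4
Denominator: p * A * t = 6.8 * 23.2 * 2.34 = 369.1584
P = 8619.4 / 369.1584 = 23.3488

Answer: 23.3488


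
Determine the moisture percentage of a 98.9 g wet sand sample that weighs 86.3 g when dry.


Formula: MC = (W_wet - W_dry) / W_wet * 100
Water mass = 98.9 - 86.3 = 12.6 g
MC = 12.6 / 98.9 * 100 = 12.7401%


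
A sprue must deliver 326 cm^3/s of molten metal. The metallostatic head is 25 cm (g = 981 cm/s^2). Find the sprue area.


Formula: v = sqrt(2*g*h), A = Q/v
Velocity: v = sqrt(2 * 981 * 25) = sqrt(49050) = 221.4723 cm/s
Sprue area: A = Q / v = 326 / 221.4723 = 1.4720 cm^2

Answer: 1.4720 cm^2


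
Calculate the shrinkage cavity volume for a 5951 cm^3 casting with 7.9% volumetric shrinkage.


Formula: V_shrink = V_casting * shrinkage_pct / 100
V_shrink = 5951 cm^3 * 7.9 / 100 = 470.1290 cm^3


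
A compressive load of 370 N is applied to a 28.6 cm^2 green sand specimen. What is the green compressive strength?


Formula: Compressive Strength = Force / Area
Strength = 370 N / 28.6 cm^2 = 12.9371 N/cm^2

Final answer: 12.9371 N/cm^2


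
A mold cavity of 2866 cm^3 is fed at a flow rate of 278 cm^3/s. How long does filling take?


Formula: t_fill = V_mold / Q_flow
t = 2866 cm^3 / 278 cm^3/s = 10.3094 s

10.3094 s


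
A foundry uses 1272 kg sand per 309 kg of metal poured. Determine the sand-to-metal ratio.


Formula: Sand-to-Metal Ratio = W_sand / W_metal
Ratio = 1272 kg / 309 kg = 4.1165

Answer: 4.1165


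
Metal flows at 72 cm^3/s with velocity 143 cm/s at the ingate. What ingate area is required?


Formula: A_ingate = Q / v  (continuity equation)
A = 72 cm^3/s / 143 cm/s = 0.5035 cm^2


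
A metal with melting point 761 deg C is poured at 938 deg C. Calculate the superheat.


Formula: Superheat = T_pour - T_melt
Superheat = 938 - 761 = 177 deg C

177 deg C


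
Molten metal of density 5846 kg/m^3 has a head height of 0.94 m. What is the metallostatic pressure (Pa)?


Formula: P = rho * g * h
rho * g = 5846 * 9.81 = 57349.26 N/m^3
P = 57349.26 * 0.94 = 53908.3044 Pa


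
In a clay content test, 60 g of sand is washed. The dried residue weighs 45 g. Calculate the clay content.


Formula: Clay% = (W_total - W_washed) / W_total * 100
Clay mass = 60 - 45 = 15 g
Clay% = 15 / 60 * 100 = 25.0000%

Answer: 25.0000%


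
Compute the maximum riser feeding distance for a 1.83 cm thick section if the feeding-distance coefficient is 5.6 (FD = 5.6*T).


Formula: FD = 5.6 * T  (riser feeding-distance rule)
FD = 5.6 * 1.83 cm = 10.2480 cm

10.2480 cm


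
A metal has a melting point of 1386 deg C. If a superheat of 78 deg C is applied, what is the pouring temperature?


Formula: T_pour = T_melt + Superheat
T_pour = 1386 + 78 = 1464 deg C


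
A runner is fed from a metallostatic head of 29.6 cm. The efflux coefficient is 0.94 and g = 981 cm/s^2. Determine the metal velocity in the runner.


Formula: v = Cd * sqrt(2 * g * h)  (Torricelli with discharge coefficient)
2*g*h = 2 * 981 * 29.6 = 58075.2 cm^2/s^2
sqrt(58075.2) = 240.98797 cm/s
v = 0.94 * 240.98797 = 226.5287 cm/s

Answer: 226.5287 cm/s


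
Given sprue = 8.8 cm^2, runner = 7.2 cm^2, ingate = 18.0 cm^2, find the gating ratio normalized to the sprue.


Sprue:Runner:Ingate = 1 : 7.2/8.8 : 18.0/8.8 = 1:0.82:2.05

1:0.82:2.05


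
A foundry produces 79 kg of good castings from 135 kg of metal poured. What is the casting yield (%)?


Formula: Casting Yield = (W_good / W_total) * 100
Yield = (79 kg / 135 kg) * 100 = 58.5185%


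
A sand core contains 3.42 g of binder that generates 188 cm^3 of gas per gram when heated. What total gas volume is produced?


Formula: V_gas = W_binder * gas_evolution_rate
V = 3.42 g * 188 cm^3/g = 642.9600 cm^3

Answer: 642.9600 cm^3


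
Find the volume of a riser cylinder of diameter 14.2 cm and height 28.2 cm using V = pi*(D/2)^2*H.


Formula: V = pi * (D/2)^2 * H  (cylinder volume)
Radius = D/2 = 14.2/2 = 7.1 cm
V = pi * 7.1^2 * 28.2 = 4465.9687 cm^3

Final answer: 4465.9687 cm^3


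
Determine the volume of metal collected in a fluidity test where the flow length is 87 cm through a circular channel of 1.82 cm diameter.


Formula: V = pi * (d/2)^2 * L  (cylinder volume)
Radius = 1.82/2 = 0.91 cm
V = pi * 0.91^2 * 87 = 226.3351 cm^3

Answer: 226.3351 cm^3


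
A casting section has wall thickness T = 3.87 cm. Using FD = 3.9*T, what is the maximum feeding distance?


Formula: FD = 3.9 * T  (riser feeding-distance rule)
FD = 3.9 * 3.87 cm = 15.0930 cm

Answer: 15.0930 cm


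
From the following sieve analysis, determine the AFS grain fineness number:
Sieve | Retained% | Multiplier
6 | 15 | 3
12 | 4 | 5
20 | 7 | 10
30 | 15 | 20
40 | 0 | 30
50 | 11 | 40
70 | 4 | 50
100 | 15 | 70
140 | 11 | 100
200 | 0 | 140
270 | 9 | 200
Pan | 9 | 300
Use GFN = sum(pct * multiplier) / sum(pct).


Formula: GFN = sum(pct * multiplier) / sum(pct)
sum(pct * multiplier) = 7725
sum(pct) = 100
GFN = 7725 / 100 = 77.25

Answer: 77.25


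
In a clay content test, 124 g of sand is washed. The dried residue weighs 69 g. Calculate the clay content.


Formula: Clay% = (W_total - W_washed) / W_total * 100
Clay mass = 124 - 69 = 55 g
Clay% = 55 / 124 * 100 = 44.3548%

Final answer: 44.3548%


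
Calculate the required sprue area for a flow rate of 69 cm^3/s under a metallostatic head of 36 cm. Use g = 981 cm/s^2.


Formula: v = sqrt(2*g*h), A = Q/v
Velocity: v = sqrt(2 * 981 * 36) = sqrt(70632) = 265.7668 cm/s
Sprue area: A = Q / v = 69 / 265.7668 = 0.2596 cm^2

Answer: 0.2596 cm^2


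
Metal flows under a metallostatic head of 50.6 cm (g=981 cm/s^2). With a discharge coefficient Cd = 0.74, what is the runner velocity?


Formula: v = Cd * sqrt(2 * g * h)  (Torricelli with discharge coefficient)
2*g*h = 2 * 981 * 50.6 = 99277.2 cm^2/s^2
sqrt(99277.2) = 315.08285 cm/s
v = 0.74 * 315.08285 = 233.1613 cm/s


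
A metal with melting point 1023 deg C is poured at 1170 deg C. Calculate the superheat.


Formula: Superheat = T_pour - T_melt
Superheat = 1170 - 1023 = 147 deg C

Final answer: 147 deg C


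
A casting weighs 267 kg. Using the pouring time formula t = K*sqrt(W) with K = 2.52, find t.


Formula: t = K * sqrt(W)
sqrt(W) = sqrt(267) = 16.34013
t = 2.52 * 16.34013 = 41.1771 s

Answer: 41.1771 s


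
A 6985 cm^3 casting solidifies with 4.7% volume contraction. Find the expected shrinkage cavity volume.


Formula: V_shrink = V_casting * shrinkage_pct / 100
V_shrink = 6985 cm^3 * 4.7 / 100 = 328.2950 cm^3


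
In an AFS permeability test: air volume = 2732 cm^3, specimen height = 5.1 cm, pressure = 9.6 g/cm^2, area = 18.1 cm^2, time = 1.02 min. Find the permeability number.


Formula: Permeability Number P = (V * H) / (p * A * t)
Numerator: V * H = 2732 * 5.1 = 13933.2
Denominator: p * A * t = 9.6 * 18.1 * 1.02 = 177.2352
P = 13933.2 / 177.2352 = 78.6142


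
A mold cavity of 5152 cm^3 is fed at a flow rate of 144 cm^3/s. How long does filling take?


Formula: t_fill = V_mold / Q_flow
t = 5152 cm^3 / 144 cm^3/s = 35.7778 s

Answer: 35.7778 s


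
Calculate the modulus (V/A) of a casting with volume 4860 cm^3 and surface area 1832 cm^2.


Formula: Casting Modulus M = V / A
M = 4860 cm^3 / 1832 cm^2 = 2.6528 cm

2.6528 cm


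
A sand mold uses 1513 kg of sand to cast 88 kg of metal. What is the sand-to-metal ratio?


Formula: Sand-to-Metal Ratio = W_sand / W_metal
Ratio = 1513 kg / 88 kg = 17.1932

Final answer: 17.1932


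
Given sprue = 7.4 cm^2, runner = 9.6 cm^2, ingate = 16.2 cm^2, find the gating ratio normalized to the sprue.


Sprue:Runner:Ingate = 1 : 9.6/7.4 : 16.2/7.4 = 1:1.30:2.19

Answer: 1:1.30:2.19


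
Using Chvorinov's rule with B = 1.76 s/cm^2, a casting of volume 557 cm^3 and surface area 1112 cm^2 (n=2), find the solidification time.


Formula: t_s = B * (V/A)^n  (Chvorinov's rule, n=2)
Modulus M = V/A = 557/1112 = 0.500899 cm
M^2 = 0.500899^2 = 0.250900 cm^2
t_s = 1.76 * 0.250900 = 0.4416 s

0.4416 s


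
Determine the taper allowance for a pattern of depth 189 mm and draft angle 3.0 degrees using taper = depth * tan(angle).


Formula: taper = depth * tan(draft_angle)
tan(3.0 deg) = 0.0524078
taper = 189 mm * 0.0524078 = 9.9051 mm

Final answer: 9.9051 mm


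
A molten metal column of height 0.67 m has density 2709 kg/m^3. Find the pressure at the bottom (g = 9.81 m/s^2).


Formula: P = rho * g * h
rho * g = 2709 * 9.81 = 26575.29 N/m^3
P = 26575.29 * 0.67 = 17805.4443 Pa


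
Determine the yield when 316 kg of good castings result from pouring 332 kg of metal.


Formula: Casting Yield = (W_good / W_total) * 100
Yield = (316 kg / 332 kg) * 100 = 95.1807%

Answer: 95.1807%


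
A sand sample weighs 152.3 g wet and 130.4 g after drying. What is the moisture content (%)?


Formula: MC = (W_wet - W_dry) / W_wet * 100
Water mass = 152.3 - 130.4 = 21.9 g
MC = 21.9 / 152.3 * 100 = 14.3795%

14.3795%


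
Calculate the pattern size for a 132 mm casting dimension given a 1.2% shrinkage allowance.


Formula: L_pattern = L_casting * (1 + shrinkage_rate/100)
Shrinkage factor = 1 + 1.2/100 = 1.012
L_pattern = 132 mm * 1.012 = 133.5840 mm

Final answer: 133.5840 mm


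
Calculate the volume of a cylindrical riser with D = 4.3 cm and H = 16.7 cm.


Formula: V = pi * (D/2)^2 * H  (cylinder volume)
Radius = D/2 = 4.3/2 = 2.15 cm
V = pi * 2.15^2 * 16.7 = 242.5176 cm^3

Final answer: 242.5176 cm^3


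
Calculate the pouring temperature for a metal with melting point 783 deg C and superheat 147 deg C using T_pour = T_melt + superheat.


Formula: T_pour = T_melt + Superheat
T_pour = 783 + 147 = 930 deg C


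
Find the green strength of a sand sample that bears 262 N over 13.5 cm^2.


Formula: Compressive Strength = Force / Area
Strength = 262 N / 13.5 cm^2 = 19.4074 N/cm^2

Final answer: 19.4074 N/cm^2


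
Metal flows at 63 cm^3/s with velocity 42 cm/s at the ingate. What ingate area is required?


Formula: A_ingate = Q / v  (continuity equation)
A = 63 cm^3/s / 42 cm/s = 1.5000 cm^2

1.5000 cm^2


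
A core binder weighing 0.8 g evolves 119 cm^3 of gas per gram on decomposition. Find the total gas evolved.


Formula: V_gas = W_binder * gas_evolution_rate
V = 0.8 g * 119 cm^3/g = 95.2000 cm^3

95.2000 cm^3


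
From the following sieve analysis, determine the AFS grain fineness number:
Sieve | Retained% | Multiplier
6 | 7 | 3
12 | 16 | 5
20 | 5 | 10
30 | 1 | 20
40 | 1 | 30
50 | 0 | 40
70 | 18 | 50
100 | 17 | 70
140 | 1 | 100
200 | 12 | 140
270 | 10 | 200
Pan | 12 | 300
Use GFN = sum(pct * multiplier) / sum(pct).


Formula: GFN = sum(pct * multiplier) / sum(pct)
sum(pct * multiplier) = 9671
sum(pct) = 100
GFN = 9671 / 100 = 96.71

96.71


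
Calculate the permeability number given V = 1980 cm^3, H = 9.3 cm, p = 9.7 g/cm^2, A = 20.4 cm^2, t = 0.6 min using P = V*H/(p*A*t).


Formula: Permeability Number P = (V * H) / (p * A * t)
Numerator: V * H = 1980 * 9.3 = 18414.0
Denominator: p * A * t = 9.7 * 20.4 * 0.6 = 118.728
P = 18414.0 / 118.728 = 155.0940

155.0940


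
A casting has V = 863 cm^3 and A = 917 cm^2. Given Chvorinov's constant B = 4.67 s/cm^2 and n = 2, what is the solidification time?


Formula: t_s = B * (V/A)^n  (Chvorinov's rule, n=2)
Modulus M = V/A = 863/917 = 0.941112 cm
M^2 = 0.941112^2 = 0.885692 cm^2
t_s = 4.67 * 0.885692 = 4.1362 s

4.1362 s


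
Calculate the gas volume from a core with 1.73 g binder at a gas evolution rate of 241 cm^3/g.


Formula: V_gas = W_binder * gas_evolution_rate
V = 1.73 g * 241 cm^3/g = 416.9300 cm^3

Final answer: 416.9300 cm^3


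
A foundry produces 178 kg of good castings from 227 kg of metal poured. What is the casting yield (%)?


Formula: Casting Yield = (W_good / W_total) * 100
Yield = (178 kg / 227 kg) * 100 = 78.4141%

Final answer: 78.4141%


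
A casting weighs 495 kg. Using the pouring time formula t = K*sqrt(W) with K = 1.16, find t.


Formula: t = K * sqrt(W)
sqrt(W) = sqrt(495) = 22.24860
t = 1.16 * 22.24860 = 25.8084 s


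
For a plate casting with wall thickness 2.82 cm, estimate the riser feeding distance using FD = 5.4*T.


Formula: FD = 5.4 * T  (riser feeding-distance rule)
FD = 5.4 * 2.82 cm = 15.2280 cm

15.2280 cm


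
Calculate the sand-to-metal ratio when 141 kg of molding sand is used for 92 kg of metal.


Formula: Sand-to-Metal Ratio = W_sand / W_metal
Ratio = 141 kg / 92 kg = 1.5326

Final answer: 1.5326


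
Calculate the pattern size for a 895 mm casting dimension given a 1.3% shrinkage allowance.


Formula: L_pattern = L_casting * (1 + shrinkage_rate/100)
Shrinkage factor = 1 + 1.3/100 = 1.013
L_pattern = 895 mm * 1.013 = 906.6350 mm

Final answer: 906.6350 mm


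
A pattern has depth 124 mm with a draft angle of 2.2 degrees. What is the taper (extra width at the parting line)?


Formula: taper = depth * tan(draft_angle)
tan(2.2 deg) = 0.0384161
taper = 124 mm * 0.0384161 = 4.7636 mm

Answer: 4.7636 mm


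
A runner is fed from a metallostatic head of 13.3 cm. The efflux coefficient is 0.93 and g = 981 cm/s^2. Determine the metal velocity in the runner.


Formula: v = Cd * sqrt(2 * g * h)  (Torricelli with discharge coefficient)
2*g*h = 2 * 981 * 13.3 = 26094.6 cm^2/s^2
sqrt(26094.6) = 161.53823 cm/s
v = 0.93 * 161.53823 = 150.2306 cm/s

Final answer: 150.2306 cm/s


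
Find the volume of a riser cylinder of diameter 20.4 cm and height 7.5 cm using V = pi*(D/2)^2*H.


Formula: V = pi * (D/2)^2 * H  (cylinder volume)
Radius = D/2 = 20.4/2 = 10.2 cm
V = pi * 10.2^2 * 7.5 = 2451.3847 cm^3

Final answer: 2451.3847 cm^3


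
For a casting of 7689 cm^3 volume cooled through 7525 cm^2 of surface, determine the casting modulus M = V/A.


Formula: Casting Modulus M = V / A
M = 7689 cm^3 / 7525 cm^2 = 1.0218 cm

1.0218 cm


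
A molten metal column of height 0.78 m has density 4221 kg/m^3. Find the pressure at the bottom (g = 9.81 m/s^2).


Formula: P = rho * g * h
rho * g = 4221 * 9.81 = 41408.01 N/m^3
P = 41408.01 * 0.78 = 32298.2478 Pa

Answer: 32298.2478 Pa


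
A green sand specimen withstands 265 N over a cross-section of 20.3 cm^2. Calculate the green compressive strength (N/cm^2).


Formula: Compressive Strength = Force / Area
Strength = 265 N / 20.3 cm^2 = 13.0542 N/cm^2

13.0542 N/cm^2


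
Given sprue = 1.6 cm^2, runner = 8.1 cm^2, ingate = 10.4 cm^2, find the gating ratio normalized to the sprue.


Sprue:Runner:Ingate = 1 : 8.1/1.6 : 10.4/1.6 = 1:5.06:6.50

Answer: 1:5.06:6.50


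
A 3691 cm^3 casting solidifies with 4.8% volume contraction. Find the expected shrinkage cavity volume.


Formula: V_shrink = V_casting * shrinkage_pct / 100
V_shrink = 3691 cm^3 * 4.8 / 100 = 177.1680 cm^3


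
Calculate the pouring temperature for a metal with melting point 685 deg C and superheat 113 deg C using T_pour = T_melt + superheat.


Formula: T_pour = T_melt + Superheat
T_pour = 685 + 113 = 798 deg C

798 deg C


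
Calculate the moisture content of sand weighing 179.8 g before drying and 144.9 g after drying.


Formula: MC = (W_wet - W_dry) / W_wet * 100
Water mass = 179.8 - 144.9 = 34.9 g
MC = 34.9 / 179.8 * 100 = 19.4105%

Answer: 19.4105%


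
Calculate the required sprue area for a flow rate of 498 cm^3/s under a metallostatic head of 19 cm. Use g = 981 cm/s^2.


Formula: v = sqrt(2*g*h), A = Q/v
Velocity: v = sqrt(2 * 981 * 19) = sqrt(37278) = 193.0751 cm/s
Sprue area: A = Q / v = 498 / 193.0751 = 2.5793 cm^2

Final answer: 2.5793 cm^2


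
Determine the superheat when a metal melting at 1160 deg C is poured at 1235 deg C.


Formula: Superheat = T_pour - T_melt
Superheat = 1235 - 1160 = 75 deg C


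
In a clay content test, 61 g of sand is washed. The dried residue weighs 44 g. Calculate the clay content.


Formula: Clay% = (W_total - W_washed) / W_total * 100
Clay mass = 61 - 44 = 17 g
Clay% = 17 / 61 * 100 = 27.8689%

Final answer: 27.8689%


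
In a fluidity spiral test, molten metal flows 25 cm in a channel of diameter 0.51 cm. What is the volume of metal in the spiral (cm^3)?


Formula: V = pi * (d/2)^2 * L  (cylinder volume)
Radius = 0.51/2 = 0.255 cm
V = pi * 0.255^2 * 25 = 5.1071 cm^3

Answer: 5.1071 cm^3


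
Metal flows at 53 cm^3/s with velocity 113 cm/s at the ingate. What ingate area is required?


Formula: A_ingate = Q / v  (continuity equation)
A = 53 cm^3/s / 113 cm/s = 0.4690 cm^2


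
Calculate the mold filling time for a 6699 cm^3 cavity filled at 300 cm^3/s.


Formula: t_fill = V_mold / Q_flow
t = 6699 cm^3 / 300 cm^3/s = 22.3300 s


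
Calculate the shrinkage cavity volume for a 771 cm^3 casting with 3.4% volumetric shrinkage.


Formula: V_shrink = V_casting * shrinkage_pct / 100
V_shrink = 771 cm^3 * 3.4 / 100 = 26.2140 cm^3

Answer: 26.2140 cm^3


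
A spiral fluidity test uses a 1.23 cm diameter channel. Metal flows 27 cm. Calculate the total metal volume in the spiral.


Formula: V = pi * (d/2)^2 * L  (cylinder volume)
Radius = 1.23/2 = 0.615 cm
V = pi * 0.615^2 * 27 = 32.0822 cm^3

Final answer: 32.0822 cm^3


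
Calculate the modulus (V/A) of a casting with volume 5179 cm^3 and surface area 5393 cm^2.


Formula: Casting Modulus M = V / A
M = 5179 cm^3 / 5393 cm^2 = 0.9603 cm

Answer: 0.9603 cm


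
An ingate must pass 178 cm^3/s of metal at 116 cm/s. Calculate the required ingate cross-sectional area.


Formula: A_ingate = Q / v  (continuity equation)
A = 178 cm^3/s / 116 cm/s = 1.5345 cm^2

1.5345 cm^2


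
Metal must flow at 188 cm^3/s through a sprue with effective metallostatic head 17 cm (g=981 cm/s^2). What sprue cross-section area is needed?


Formula: v = sqrt(2*g*h), A = Q/v
Velocity: v = sqrt(2 * 981 * 17) = sqrt(33354) = 182.6308 cm/s
Sprue area: A = Q / v = 188 / 182.6308 = 1.0294 cm^2

Final answer: 1.0294 cm^2


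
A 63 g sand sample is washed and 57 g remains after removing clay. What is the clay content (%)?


Formula: Clay% = (W_total - W_washed) / W_total * 100
Clay mass = 63 - 57 = 6 g
Clay% = 6 / 63 * 100 = 9.5238%

Final answer: 9.5238%


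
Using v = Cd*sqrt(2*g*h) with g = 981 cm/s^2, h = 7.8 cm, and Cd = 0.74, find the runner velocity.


Formula: v = Cd * sqrt(2 * g * h)  (Torricelli with discharge coefficient)
2*g*h = 2 * 981 * 7.8 = 15303.6 cm^2/s^2
sqrt(15303.6) = 123.70772 cm/s
v = 0.74 * 123.70772 = 91.5437 cm/s

91.5437 cm/s


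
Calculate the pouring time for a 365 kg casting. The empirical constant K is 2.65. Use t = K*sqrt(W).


Formula: t = K * sqrt(W)
sqrt(W) = sqrt(365) = 19.10497
t = 2.65 * 19.10497 = 50.6282 s


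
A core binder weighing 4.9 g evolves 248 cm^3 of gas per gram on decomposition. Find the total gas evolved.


Formula: V_gas = W_binder * gas_evolution_rate
V = 4.9 g * 248 cm^3/g = 1215.2000 cm^3

Answer: 1215.2000 cm^3


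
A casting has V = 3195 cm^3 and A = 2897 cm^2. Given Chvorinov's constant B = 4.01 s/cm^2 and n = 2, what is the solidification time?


Formula: t_s = B * (V/A)^n  (Chvorinov's rule, n=2)
Modulus M = V/A = 3195/2897 = 1.102865 cm
M^2 = 1.102865^2 = 1.216311 cm^2
t_s = 4.01 * 1.216311 = 4.8774 s

Final answer: 4.8774 s


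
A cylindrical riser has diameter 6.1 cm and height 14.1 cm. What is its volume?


Formula: V = pi * (D/2)^2 * H  (cylinder volume)
Radius = D/2 = 6.1/2 = 3.05 cm
V = pi * 3.05^2 * 14.1 = 412.0678 cm^3

412.0678 cm^3


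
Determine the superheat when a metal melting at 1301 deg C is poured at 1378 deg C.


Formula: Superheat = T_pour - T_melt
Superheat = 1378 - 1301 = 77 deg C

Answer: 77 deg C


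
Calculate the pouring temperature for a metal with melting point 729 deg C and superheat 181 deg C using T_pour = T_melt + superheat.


Formula: T_pour = T_melt + Superheat
T_pour = 729 + 181 = 910 deg C

Final answer: 910 deg C


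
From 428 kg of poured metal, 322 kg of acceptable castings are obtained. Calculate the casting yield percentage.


Formula: Casting Yield = (W_good / W_total) * 100
Yield = (322 kg / 428 kg) * 100 = 75.2336%

Answer: 75.2336%


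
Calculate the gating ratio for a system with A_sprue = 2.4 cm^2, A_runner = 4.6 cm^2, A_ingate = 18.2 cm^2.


Sprue:Runner:Ingate = 1 : 4.6/2.4 : 18.2/2.4 = 1:1.92:7.58


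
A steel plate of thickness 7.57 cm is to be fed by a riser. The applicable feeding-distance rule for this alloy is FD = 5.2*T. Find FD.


Formula: FD = 5.2 * T  (riser feeding-distance rule)
FD = 5.2 * 7.57 cm = 39.3640 cm

Final answer: 39.3640 cm


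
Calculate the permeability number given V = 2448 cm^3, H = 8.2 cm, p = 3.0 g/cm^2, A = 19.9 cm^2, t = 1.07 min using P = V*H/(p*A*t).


Formula: Permeability Number P = (V * H) / (p * A * t)
Numerator: V * H = 2448 * 8.2 = 20073.6
Denominator: p * A * t = 3.0 * 19.9 * 1.07 = 63.879
P = 20073.6 / 63.879 = 314.2441

314.2441


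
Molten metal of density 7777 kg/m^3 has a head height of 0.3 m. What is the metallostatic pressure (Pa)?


Formula: P = rho * g * h
rho * g = 7777 * 9.81 = 76292.37 N/m^3
P = 76292.37 * 0.3 = 22887.7110 Pa


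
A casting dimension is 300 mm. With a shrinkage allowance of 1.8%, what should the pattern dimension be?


Formula: L_pattern = L_casting * (1 + shrinkage_rate/100)
Shrinkage factor = 1 + 1.8/100 = 1.018
L_pattern = 300 mm * 1.018 = 305.4000 mm


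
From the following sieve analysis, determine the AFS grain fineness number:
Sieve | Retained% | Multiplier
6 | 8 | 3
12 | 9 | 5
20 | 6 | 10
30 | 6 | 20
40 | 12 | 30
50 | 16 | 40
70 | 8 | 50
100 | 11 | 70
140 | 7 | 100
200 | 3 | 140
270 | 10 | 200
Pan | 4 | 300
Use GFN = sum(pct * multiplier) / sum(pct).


Formula: GFN = sum(pct * multiplier) / sum(pct)
sum(pct * multiplier) = 6739
sum(pct) = 100
GFN = 6739 / 100 = 67.39


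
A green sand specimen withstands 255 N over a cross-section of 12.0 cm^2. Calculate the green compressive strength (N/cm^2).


Formula: Compressive Strength = Force / Area
Strength = 255 N / 12.0 cm^2 = 21.2500 N/cm^2

Answer: 21.2500 N/cm^2


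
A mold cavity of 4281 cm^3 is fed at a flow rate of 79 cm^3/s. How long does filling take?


Formula: t_fill = V_mold / Q_flow
t = 4281 cm^3 / 79 cm^3/s = 54.1899 s


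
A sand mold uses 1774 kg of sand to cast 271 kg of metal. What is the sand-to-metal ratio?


Formula: Sand-to-Metal Ratio = W_sand / W_metal
Ratio = 1774 kg / 271 kg = 6.5461

Answer: 6.5461


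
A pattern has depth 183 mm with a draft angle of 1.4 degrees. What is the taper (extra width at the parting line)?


Formula: taper = depth * tan(draft_angle)
tan(1.4 deg) = 0.0244395
taper = 183 mm * 0.0244395 = 4.4724 mm

Answer: 4.4724 mm


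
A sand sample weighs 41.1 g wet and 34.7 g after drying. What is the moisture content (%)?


Formula: MC = (W_wet - W_dry) / W_wet * 100
Water mass = 41.1 - 34.7 = 6.4 g
MC = 6.4 / 41.1 * 100 = 15.5718%

Final answer: 15.5718%


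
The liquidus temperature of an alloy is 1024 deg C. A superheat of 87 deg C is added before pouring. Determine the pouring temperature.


Formula: T_pour = T_melt + Superheat
T_pour = 1024 + 87 = 1111 deg C


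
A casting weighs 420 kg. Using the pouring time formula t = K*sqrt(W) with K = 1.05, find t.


Formula: t = K * sqrt(W)
sqrt(W) = sqrt(420) = 20.49390
t = 1.05 * 20.49390 = 21.5186 s


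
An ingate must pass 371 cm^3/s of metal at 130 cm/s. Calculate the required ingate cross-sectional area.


Formula: A_ingate = Q / v  (continuity equation)
A = 371 cm^3/s / 130 cm/s = 2.8538 cm^2

2.8538 cm^2


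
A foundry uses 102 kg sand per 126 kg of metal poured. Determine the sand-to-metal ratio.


Formula: Sand-to-Metal Ratio = W_sand / W_metal
Ratio = 102 kg / 126 kg = 0.8095

Final answer: 0.8095


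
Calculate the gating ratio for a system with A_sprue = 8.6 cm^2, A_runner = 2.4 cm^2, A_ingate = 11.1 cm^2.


Sprue:Runner:Ingate = 1 : 2.4/8.6 : 11.1/8.6 = 1:0.28:1.29

Final answer: 1:0.28:1.29


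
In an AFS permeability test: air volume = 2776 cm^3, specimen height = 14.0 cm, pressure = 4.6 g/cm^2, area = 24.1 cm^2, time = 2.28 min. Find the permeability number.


Formula: Permeability Number P = (V * H) / (p * A * t)
Numerator: V * H = 2776 * 14.0 = 38864.0
Denominator: p * A * t = 4.6 * 24.1 * 2.28 = 252.7608
P = 38864.0 / 252.7608 = 153.7580

Answer: 153.7580


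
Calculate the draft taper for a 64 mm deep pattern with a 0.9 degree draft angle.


Formula: taper = depth * tan(draft_angle)
tan(0.9 deg) = 0.0157093
taper = 64 mm * 0.0157093 = 1.0054 mm

1.0054 mm


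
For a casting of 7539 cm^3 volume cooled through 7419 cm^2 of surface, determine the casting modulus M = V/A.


Formula: Casting Modulus M = V / A
M = 7539 cm^3 / 7419 cm^2 = 1.0162 cm

Final answer: 1.0162 cm


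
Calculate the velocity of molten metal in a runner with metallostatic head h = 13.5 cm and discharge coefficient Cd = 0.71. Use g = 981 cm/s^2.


Formula: v = Cd * sqrt(2 * g * h)  (Torricelli with discharge coefficient)
2*g*h = 2 * 981 * 13.5 = 26487.0 cm^2/s^2
sqrt(26487.0) = 162.74827 cm/s
v = 0.71 * 162.74827 = 115.5513 cm/s

Final answer: 115.5513 cm/s


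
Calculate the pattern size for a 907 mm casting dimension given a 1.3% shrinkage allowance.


Formula: L_pattern = L_casting * (1 + shrinkage_rate/100)
Shrinkage factor = 1 + 1.3/100 = 1.013
L_pattern = 907 mm * 1.013 = 918.7910 mm


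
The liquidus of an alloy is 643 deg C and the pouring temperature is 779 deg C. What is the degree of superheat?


Formula: Superheat = T_pour - T_melt
Superheat = 779 - 643 = 136 deg C


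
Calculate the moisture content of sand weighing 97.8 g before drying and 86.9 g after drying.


Formula: MC = (W_wet - W_dry) / W_wet * 100
Water mass = 97.8 - 86.9 = 10.9 g
MC = 10.9 / 97.8 * 100 = 11.1452%

Answer: 11.1452%


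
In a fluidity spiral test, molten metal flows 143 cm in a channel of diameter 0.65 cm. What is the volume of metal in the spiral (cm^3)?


Formula: V = pi * (d/2)^2 * L  (cylinder volume)
Radius = 0.65/2 = 0.325 cm
V = pi * 0.325^2 * 143 = 47.4518 cm^3


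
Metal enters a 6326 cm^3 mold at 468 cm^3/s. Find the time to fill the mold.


Formula: t_fill = V_mold / Q_flow
t = 6326 cm^3 / 468 cm^3/s = 13.5171 s

Final answer: 13.5171 s


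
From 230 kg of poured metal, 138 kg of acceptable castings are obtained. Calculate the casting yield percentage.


Formula: Casting Yield = (W_good / W_total) * 100
Yield = (138 kg / 230 kg) * 100 = 60.0000%

Answer: 60.0000%


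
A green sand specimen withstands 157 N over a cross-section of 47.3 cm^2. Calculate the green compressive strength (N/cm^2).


Formula: Compressive Strength = Force / Area
Strength = 157 N / 47.3 cm^2 = 3.3192 N/cm^2

3.3192 N/cm^2


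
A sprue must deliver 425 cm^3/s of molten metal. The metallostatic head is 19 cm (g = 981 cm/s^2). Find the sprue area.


Formula: v = sqrt(2*g*h), A = Q/v
Velocity: v = sqrt(2 * 981 * 19) = sqrt(37278) = 193.0751 cm/s
Sprue area: A = Q / v = 425 / 193.0751 = 2.2012 cm^2

Answer: 2.2012 cm^2


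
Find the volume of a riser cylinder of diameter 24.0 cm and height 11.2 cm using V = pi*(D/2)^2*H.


Formula: V = pi * (D/2)^2 * H  (cylinder volume)
Radius = D/2 = 24.0/2 = 12.0 cm
V = pi * 12.0^2 * 11.2 = 5066.7606 cm^3

Final answer: 5066.7606 cm^3


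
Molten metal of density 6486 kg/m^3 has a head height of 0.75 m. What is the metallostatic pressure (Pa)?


Formula: P = rho * g * h
rho * g = 6486 * 9.81 = 63627.66 N/m^3
P = 63627.66 * 0.75 = 47720.7450 Pa

Answer: 47720.7450 Pa


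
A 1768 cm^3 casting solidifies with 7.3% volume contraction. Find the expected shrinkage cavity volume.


Formula: V_shrink = V_casting * shrinkage_pct / 100
V_shrink = 1768 cm^3 * 7.3 / 100 = 129.0640 cm^3

Answer: 129.0640 cm^3
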